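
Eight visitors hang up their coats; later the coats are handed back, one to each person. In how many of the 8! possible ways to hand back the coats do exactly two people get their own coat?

7420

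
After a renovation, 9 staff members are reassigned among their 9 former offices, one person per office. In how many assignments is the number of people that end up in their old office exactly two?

66744

Choose which 2 of the 9 are fixed: C(9,2) = 36.
The other 7 form a derangement: !7 = 1854.
Total: 36 × 1854 = 66744.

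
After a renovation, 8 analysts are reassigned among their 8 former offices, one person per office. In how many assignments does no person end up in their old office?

The number of derangements of 8 is !8 = Σ_{k=0}^{8} (-1)^k·8!/k!
= 8! - 8!/1! + 8!/2! - 8!/3! + 8!/4! - 8!/5! + 8!/6! - 8!/7! + 8!/8!
= 40320 - 40320 + 20160 - 6720 + 1680 - 336 + 56 - 8 + 1
= 14833

14833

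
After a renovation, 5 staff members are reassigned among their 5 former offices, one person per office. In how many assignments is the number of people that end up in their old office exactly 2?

20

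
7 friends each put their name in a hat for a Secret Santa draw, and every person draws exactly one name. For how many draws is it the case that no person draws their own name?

1854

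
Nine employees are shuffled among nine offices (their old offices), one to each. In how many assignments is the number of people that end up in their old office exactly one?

133497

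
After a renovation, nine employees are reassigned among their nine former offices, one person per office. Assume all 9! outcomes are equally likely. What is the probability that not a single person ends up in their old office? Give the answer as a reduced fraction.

16687/45360

Favorable outcomes: !9 = 133496.
Total outcomes: 9! = 362880.
Probability = 133496/362880 = 16687/45360.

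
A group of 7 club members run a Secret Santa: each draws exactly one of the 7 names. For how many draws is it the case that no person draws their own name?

The subfactorial !7 = [7!/e] (nearest integer).
7! = 5040, and 5040/e ≈ 1854.11, so !7 = 1854.

1854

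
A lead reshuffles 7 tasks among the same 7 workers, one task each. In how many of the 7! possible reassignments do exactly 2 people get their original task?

924

Pick the 2 fixed positions: C(7,2) = 21 ways.
The other 5 form a derangement: !5 = 44.
Total: 21 × 44 = 924.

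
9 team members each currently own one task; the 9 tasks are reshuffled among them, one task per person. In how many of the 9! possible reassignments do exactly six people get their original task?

168

Choose which 6 of the 9 are fixed: C(9,6) = 84.
The remaining 3 must be deranged: !3 = 2.
Total: 84 × 2 = 168.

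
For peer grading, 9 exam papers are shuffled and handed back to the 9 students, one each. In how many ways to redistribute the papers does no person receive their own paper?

133496

Use !n = n·!(n-1) + (-1)^n.
!9 = 9·14833 - 1 = 133496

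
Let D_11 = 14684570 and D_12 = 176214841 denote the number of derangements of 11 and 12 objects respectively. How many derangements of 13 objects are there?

D_13 = (13-1)·(D_12 + D_11) = 12·(176214841 + 14684570) = 12·190899411 = 2290792932.

2290792932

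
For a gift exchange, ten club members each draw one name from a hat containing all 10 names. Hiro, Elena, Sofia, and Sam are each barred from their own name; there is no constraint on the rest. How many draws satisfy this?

2399760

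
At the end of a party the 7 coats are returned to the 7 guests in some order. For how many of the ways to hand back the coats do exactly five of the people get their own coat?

Pick the 5 fixed positions: C(7,5) = 21 ways.
The other 2 form a derangement: !2 = 1.
Total: 21 × 1 = 21.

21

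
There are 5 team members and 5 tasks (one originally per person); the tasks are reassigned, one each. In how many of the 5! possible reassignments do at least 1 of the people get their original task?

76

Sum C(5,i)·!(5-i) for i = 1..5:
  i=1: C(5,1)·!4 = 5·9 = 45
  i=2: C(5,2)·!3 = 10·2 = 20
  i=3: C(5,3)·!2 = 10·1 = 10
  i=4: C(5,4)·!1 = 5·0 = 0
  i=5: C(5,5)·!0 = 1·1 = 1
Total = 76.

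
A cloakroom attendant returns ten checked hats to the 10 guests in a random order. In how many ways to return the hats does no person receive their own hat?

1334961

By inclusion-exclusion, !10 = Σ (-1)^k · 10!/k! for k=0..10
= 10! - 10!/1! + 10!/2! - 10!/3! + 10!/4! - 10!/5! + 10!/6! - 10!/7! + 10!/8! - 10!/9! + 10!/10!
= 3628800 - 3628800 + 1814400 - 604800 + 151200 - 30240 + 5040 - 720 + 90 - 10 + 1
= 1334961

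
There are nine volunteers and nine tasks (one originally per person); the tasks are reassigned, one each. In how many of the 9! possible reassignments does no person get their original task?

133496

!9 = 9! · Σ_{k=0}^{9} (-1)^k/k!
= 9! - 9!/1! + 9!/2! - 9!/3! + 9!/4! - 9!/5! + 9!/6! - 9!/7! + 9!/8! - 9!/9!
= 362880 - 362880 + 181440 - 60480 + 15120 - 3024 + 504 - 72 + 9 - 1
= 133496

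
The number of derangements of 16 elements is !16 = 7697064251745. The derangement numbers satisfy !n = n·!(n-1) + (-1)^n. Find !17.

130850092279664

!17 = 17·7697064251745 - 1 = 130850092279664.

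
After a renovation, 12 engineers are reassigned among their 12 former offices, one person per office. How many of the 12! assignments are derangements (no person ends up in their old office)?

Recurrence: !12 = 12·!11 + (-1)^12.
!12 = 12·14684570 + 1 = 176214841

176214841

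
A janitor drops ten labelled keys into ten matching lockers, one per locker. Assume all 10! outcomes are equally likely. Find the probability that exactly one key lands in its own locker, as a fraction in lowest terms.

16687/45360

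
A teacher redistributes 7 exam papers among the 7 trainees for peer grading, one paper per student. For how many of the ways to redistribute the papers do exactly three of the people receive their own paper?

Choose which 3 of the 7 are fixed: C(7,3) = 35.
The remaining 4 must be deranged: !4 = 9.
Total: 35 × 9 = 315.

315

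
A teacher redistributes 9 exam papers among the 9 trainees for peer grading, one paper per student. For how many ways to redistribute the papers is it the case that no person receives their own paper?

133496

Use !n = (n-1)(!(n-1) + !(n-2)).
!9 = 8·(14833 + 1854) = 8·16687 = 133496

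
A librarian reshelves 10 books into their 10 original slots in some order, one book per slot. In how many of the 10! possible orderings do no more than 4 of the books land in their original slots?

Sum C(10,i)·!(10-i) for i = 0..4:
  i=0: C(10,0)·!10 = 1·1334961 = 1334961
  i=1: C(10,1)·!9 = 10·133496 = 1334960
  i=2: C(10,2)·!8 = 45·14833 = 667485
  i=3: C(10,3)·!7 = 120·1854 = 222480
  i=4: C(10,4)·!6 = 210·265 = 55650
Total = 3615536.

3615536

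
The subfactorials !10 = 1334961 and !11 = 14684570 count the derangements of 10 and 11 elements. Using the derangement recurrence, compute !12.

176214841

!12 = (12-1)·(!11 + !10) = 11·(14684570 + 1334961) = 11·16019531 = 176214841.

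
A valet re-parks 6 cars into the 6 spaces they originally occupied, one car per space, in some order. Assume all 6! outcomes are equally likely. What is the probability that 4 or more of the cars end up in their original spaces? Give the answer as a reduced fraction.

Favorable outcomes: Σ_{i≥4} C(6,i)·!(6-i) = 15·1 + 6·0 + 1·1 = 16.
Total outcomes: 6! = 720.
Probability = 16/720 = 1/45.

1/45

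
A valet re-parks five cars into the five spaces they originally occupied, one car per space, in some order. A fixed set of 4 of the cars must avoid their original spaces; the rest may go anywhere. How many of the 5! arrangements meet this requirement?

Inclusion-exclusion on the 4 forbidden self-matches:
Σ_{j=0}^{4} (-1)^j C(4,j)(5-j)!
= C(4,0)·5! - C(4,1)·4! + C(4,2)·3! - C(4,3)·2! + C(4,4)·1!
= 120 - 96 + 36 - 8 + 1
= 53

53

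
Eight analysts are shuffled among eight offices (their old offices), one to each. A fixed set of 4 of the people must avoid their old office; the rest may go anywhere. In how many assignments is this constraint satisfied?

24024

Inclusion-exclusion on the 4 forbidden self-matches:
Σ_{j=0}^{4} (-1)^j C(4,j)(8-j)!
= C(4,0)·8! - C(4,1)·7! + C(4,2)·6! - C(4,3)·5! + C(4,4)·4!
= 40320 - 20160 + 4320 - 480 + 24
= 24024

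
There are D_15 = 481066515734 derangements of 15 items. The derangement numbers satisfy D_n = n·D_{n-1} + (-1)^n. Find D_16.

7697064251745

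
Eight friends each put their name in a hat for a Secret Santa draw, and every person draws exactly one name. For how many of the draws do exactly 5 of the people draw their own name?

112

Pick the 5 fixed positions: C(8,5) = 56 ways.
The remaining 3 must be deranged: !3 = 2.
Total: 56 × 2 = 112.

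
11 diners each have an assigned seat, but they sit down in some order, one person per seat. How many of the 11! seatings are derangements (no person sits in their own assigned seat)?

!11 = 11! · Σ_{k=0}^{11} (-1)^k/k!
= 11! - 11!/1! + 11!/2! - 11!/3! + 11!/4! - 11!/5! + 11!/6! - 11!/7! + 11!/8! - 11!/9! + 11!/10! - 11!/11!
= 39916800 - 39916800 + 19958400 - 6652800 + 1663200 - 332640 + 55440 - 7920 + 990 - 110 + 11 - 1
= 14684570

14684570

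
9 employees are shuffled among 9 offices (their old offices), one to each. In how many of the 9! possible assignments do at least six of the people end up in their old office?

205

# with exactly i fixed is C(9,i)·!(9-i); sum over i=6..9:
  i=6: C(9,6)·!3 = 84·2 = 168
  i=7: C(9,7)·!2 = 36·1 = 36
  i=8: C(9,8)·!1 = 9·0 = 0
  i=9: C(9,9)·!0 = 1·1 = 1
Total = 205.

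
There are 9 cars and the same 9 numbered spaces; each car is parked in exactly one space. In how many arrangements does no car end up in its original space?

133496

Use !n = n·!(n-1) + (-1)^n.
!9 = 9·14833 - 1 = 133496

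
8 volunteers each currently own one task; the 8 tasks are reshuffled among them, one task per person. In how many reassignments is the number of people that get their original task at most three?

# with exactly i fixed is C(8,i)·!(8-i); sum over i=0..3:
  i=0: C(8,0)·!8 = 1·14833 = 14833
  i=1: C(8,1)·!7 = 8·1854 = 14832
  i=2: C(8,2)·!6 = 28·265 = 7420
  i=3: C(8,3)·!5 = 56·44 = 2464
Total = 39549.

39549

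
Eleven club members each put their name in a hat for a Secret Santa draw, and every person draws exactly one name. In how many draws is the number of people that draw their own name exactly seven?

2970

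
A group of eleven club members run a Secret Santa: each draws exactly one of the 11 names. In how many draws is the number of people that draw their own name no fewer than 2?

Sum C(11,i)·!(11-i) for i = 2..11:
  i=2: C(11,2)·!9 = 55·133496 = 7342280
  i=3: C(11,3)·!8 = 165·14833 = 2447445
  i=4: C(11,4)·!7 = 330·1854 = 611820
  i=5: C(11,5)·!6 = 462·265 = 122430
  i=6: C(11,6)·!5 = 462·44 = 20328
  i=7: C(11,7)·!4 = 330·9 = 2970
  i=8: C(11,8)·!3 = 165·2 = 330
  i=9: C(11,9)·!2 = 55·1 = 55
  i=10: C(11,10)·!1 = 11·0 = 0
  i=11: C(11,11)·!0 = 1·1 = 1
Total = 10547659.

10547659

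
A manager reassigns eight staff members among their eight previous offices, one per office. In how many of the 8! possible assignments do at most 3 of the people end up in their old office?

39549

# with exactly i fixed is C(8,i)·!(8-i); sum over i=0..3:
  i=0: C(8,0)·!8 = 1·14833 = 14833
  i=1: C(8,1)·!7 = 8·1854 = 14832
  i=2: C(8,2)·!6 = 28·265 = 7420
  i=3: C(8,3)·!5 = 56·44 = 2464
Total = 39549.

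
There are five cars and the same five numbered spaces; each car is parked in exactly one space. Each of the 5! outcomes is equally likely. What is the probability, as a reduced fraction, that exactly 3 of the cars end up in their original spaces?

1/12

Favorable outcomes: C(5,3)·!2 = 10·1 = 10.
Total outcomes: 5! = 120.
Probability = 10/120 = 1/12.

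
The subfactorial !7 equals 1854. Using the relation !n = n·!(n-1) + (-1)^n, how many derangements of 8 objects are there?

!8 = 8·1854 + 1 = 14833.

14833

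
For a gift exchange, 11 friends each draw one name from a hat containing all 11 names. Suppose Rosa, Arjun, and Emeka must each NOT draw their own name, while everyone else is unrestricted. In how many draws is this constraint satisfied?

30078720

Let A_j be the event that the j-th constrained one is fixed. By inclusion-exclusion over the 3 events:
Σ_{j=0}^{3} (-1)^j C(3,j)(11-j)!
= C(3,0)·11! - C(3,1)·10! + C(3,2)·9! - C(3,3)·8!
= 39916800 - 10886400 + 1088640 - 40320
= 30078720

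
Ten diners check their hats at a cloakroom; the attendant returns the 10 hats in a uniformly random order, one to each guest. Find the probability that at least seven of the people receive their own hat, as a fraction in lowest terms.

143/1814400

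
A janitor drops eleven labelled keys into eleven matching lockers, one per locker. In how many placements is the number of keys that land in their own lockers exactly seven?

2970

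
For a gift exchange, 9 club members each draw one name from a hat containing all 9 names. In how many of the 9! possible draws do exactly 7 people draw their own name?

36

Choose which 7 of the 9 are fixed: C(9,7) = 36.
The remaining 2 must be deranged: !2 = 1.
Total: 36 × 1 = 36.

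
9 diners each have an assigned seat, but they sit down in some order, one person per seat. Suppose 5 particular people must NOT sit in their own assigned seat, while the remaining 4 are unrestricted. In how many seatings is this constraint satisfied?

205056

Inclusion-exclusion on the 5 forbidden self-matches:
Σ_{j=0}^{5} (-1)^j C(5,j)(9-j)!
= C(5,0)·9! - C(5,1)·8! + C(5,2)·7! - C(5,3)·6! + C(5,4)·5! - C(5,5)·4!
= 362880 - 201600 + 50400 - 7200 + 600 - 24
= 205056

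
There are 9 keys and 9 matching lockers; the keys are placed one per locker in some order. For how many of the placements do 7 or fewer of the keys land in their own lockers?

362879

Sum C(9,i)·!(9-i) for i = 0..7:
  i=0: C(9,0)·!9 = 1·133496 = 133496
  i=1: C(9,1)·!8 = 9·14833 = 133497
  i=2: C(9,2)·!7 = 36·1854 = 66744
  i=3: C(9,3)·!6 = 84·265 = 22260
  i=4: C(9,4)·!5 = 126·44 = 5544
  i=5: C(9,5)·!4 = 126·9 = 1134
  i=6: C(9,6)·!3 = 84·2 = 168
  i=7: C(9,7)·!2 = 36·1 = 36
Total = 362879.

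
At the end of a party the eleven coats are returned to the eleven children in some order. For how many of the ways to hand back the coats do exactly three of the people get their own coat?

2447445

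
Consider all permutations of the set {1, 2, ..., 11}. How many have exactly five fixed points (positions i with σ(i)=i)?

Choose which 5 of the 11 are fixed: C(11,5) = 462.
The remaining 6 must be deranged: !6 = 265.
Total: 462 × 265 = 122430.

122430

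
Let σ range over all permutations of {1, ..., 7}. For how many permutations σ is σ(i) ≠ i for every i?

The subfactorial !7 = [7!/e] (nearest integer).
7! = 5040, and 5040/e ≈ 1854.11, so !7 = 1854.

1854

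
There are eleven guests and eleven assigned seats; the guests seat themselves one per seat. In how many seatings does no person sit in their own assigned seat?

14684570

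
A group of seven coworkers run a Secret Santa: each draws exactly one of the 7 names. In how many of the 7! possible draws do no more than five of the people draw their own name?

5039

# with exactly i fixed is C(7,i)·!(7-i); sum over i=0..5:
  i=0: C(7,0)·!7 = 1·1854 = 1854
  i=1: C(7,1)·!6 = 7·265 = 1855
  i=2: C(7,2)·!5 = 21·44 = 924
  i=3: C(7,3)·!4 = 35·9 = 315
  i=4: C(7,4)·!3 = 35·2 = 70
  i=5: C(7,5)·!2 = 21·1 = 21
Total = 5039.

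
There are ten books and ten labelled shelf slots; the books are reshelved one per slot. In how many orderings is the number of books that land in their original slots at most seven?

Sum C(10,i)·!(10-i) for i = 0..7:
  i=0: C(10,0)·!10 = 1·1334961 = 1334961
  i=1: C(10,1)·!9 = 10·133496 = 1334960
  i=2: C(10,2)·!8 = 45·14833 = 667485
  i=3: C(10,3)·!7 = 120·1854 = 222480
  i=4: C(10,4)·!6 = 210·265 = 55650
  i=5: C(10,5)·!5 = 252·44 = 11088
  i=6: C(10,6)·!4 = 210·9 = 1890
  i=7: C(10,7)·!3 = 120·2 = 240
Total = 3628754.

3628754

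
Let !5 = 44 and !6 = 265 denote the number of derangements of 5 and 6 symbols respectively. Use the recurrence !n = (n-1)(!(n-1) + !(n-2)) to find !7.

1854

!7 = (7-1)·(!6 + !5) = 6·(265 + 44) = 6·309 = 1854.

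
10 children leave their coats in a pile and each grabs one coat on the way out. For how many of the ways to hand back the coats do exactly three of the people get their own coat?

Choose which 3 of the 10 are fixed: C(10,3) = 120.
The other 7 form a derangement: !7 = 1854.
Total: 120 × 1854 = 222480.

222480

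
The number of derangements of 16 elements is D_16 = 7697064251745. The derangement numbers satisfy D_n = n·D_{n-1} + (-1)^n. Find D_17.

130850092279664

D_17 = 17·7697064251745 - 1 = 130850092279664.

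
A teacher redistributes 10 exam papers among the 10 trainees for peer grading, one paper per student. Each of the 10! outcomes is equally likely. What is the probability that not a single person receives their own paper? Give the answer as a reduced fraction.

Favorable outcomes: !10 = 1334961.
Total outcomes: 10! = 3628800.
Probability = 1334961/3628800 = 16481/44800.

16481/44800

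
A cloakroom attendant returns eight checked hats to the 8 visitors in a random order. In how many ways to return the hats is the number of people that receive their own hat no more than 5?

40291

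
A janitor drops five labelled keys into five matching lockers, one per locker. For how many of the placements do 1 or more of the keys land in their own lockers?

76

Sum C(5,i)·!(5-i) for i = 1..5:
  i=1: C(5,1)·!4 = 5·9 = 45
  i=2: C(5,2)·!3 = 10·2 = 20
  i=3: C(5,3)·!2 = 10·1 = 10
  i=4: C(5,4)·!1 = 5·0 = 0
  i=5: C(5,5)·!0 = 1·1 = 1
Total = 76.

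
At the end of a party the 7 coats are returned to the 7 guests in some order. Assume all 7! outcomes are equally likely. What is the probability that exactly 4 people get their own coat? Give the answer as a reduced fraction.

1/72

Favorable outcomes: C(7,4)·!3 = 35·2 = 70.
Total outcomes: 7! = 5040.
Probability = 70/5040 = 1/72.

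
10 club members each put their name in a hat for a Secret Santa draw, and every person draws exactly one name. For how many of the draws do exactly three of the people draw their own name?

222480

Choose which 3 of the 10 are fixed: C(10,3) = 120.
The remaining 7 must be deranged: !7 = 1854.
Total: 120 × 1854 = 222480.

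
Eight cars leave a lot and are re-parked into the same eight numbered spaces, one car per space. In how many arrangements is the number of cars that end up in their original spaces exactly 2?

7420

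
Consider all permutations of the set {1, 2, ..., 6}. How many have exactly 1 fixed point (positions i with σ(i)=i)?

264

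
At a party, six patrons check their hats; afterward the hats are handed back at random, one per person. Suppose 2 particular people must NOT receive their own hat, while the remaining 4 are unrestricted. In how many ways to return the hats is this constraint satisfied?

504

Let A_j be the event that the j-th constrained one is fixed. By inclusion-exclusion over the 2 events:
Σ_{j=0}^{2} (-1)^j C(2,j)(6-j)!
= C(2,0)·6! - C(2,1)·5! + C(2,2)·4!
= 720 - 240 + 24
= 504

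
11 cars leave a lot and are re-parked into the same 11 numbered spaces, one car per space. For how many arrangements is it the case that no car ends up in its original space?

Use !n = (n-1)(!(n-1) + !(n-2)).
!11 = 10·(1334961 + 133496) = 10·1468457 = 14684570

14684570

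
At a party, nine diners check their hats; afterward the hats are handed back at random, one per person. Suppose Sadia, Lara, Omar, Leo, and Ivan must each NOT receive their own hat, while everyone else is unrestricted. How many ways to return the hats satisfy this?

205056

Inclusion-exclusion on the 5 forbidden self-matches:
Σ_{j=0}^{5} (-1)^j C(5,j)(9-j)!
= C(5,0)·9! - C(5,1)·8! + C(5,2)·7! - C(5,3)·6! + C(5,4)·5! - C(5,5)·4!
= 362880 - 201600 + 50400 - 7200 + 600 - 24
= 205056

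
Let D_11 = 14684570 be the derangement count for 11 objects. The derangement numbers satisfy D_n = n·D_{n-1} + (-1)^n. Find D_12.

176214841

D_12 = 12·14684570 + 1 = 176214841.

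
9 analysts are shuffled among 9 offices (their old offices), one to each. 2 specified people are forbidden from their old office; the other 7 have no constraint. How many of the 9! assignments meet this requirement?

Inclusion-exclusion on the 2 forbidden self-matches:
Σ_{j=0}^{2} (-1)^j C(2,j)(9-j)!
= C(2,0)·9! - C(2,1)·8! + C(2,2)·7!
= 362880 - 80640 + 5040
= 287280

287280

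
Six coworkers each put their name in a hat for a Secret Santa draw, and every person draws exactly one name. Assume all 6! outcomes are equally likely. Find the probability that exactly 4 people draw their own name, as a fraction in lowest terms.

1/48

Favorable outcomes: C(6,4)·!2 = 15·1 = 15.
Total outcomes: 6! = 720.
Probability = 15/720 = 1/48.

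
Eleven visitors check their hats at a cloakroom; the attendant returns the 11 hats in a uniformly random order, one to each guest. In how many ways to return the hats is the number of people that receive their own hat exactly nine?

55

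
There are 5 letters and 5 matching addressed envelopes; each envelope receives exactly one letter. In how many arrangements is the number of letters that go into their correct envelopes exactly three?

10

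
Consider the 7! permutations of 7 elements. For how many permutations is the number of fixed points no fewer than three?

407

Sum C(7,i)·!(7-i) for i = 3..7:
  i=3: C(7,3)·!4 = 35·9 = 315
  i=4: C(7,4)·!3 = 35·2 = 70
  i=5: C(7,5)·!2 = 21·1 = 21
  i=6: C(7,6)·!1 = 7·0 = 0
  i=7: C(7,7)·!0 = 1·1 = 1
Total = 407.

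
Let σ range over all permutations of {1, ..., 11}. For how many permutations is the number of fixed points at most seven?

39916414

Sum C(11,i)·!(11-i) for i = 0..7:
  i=0: C(11,0)·!11 = 1·14684570 = 14684570
  i=1: C(11,1)·!10 = 11·1334961 = 14684571
  i=2: C(11,2)·!9 = 55·133496 = 7342280
  i=3: C(11,3)·!8 = 165·14833 = 2447445
  i=4: C(11,4)·!7 = 330·1854 = 611820
  i=5: C(11,5)·!6 = 462·265 = 122430
  i=6: C(11,6)·!5 = 462·44 = 20328
  i=7: C(11,7)·!4 = 330·9 = 2970
Total = 39916414.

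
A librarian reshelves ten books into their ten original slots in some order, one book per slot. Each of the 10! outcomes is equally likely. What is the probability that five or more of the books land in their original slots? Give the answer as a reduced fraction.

829/226800

Favorable outcomes: Σ_{i≥5} C(10,i)·!(10-i) = 252·44 + 210·9 + 120·2 + 45·1 + 10·0 + 1·1 = 13264.
Total outcomes: 10! = 3628800.
Probability = 13264/3628800 = 829/226800.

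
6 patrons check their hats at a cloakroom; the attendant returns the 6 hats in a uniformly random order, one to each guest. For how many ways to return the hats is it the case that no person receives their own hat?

265

The subfactorial !6 = [6!/e] (nearest integer).
6! = 720, and 720/e ≈ 264.87, so !6 = 265.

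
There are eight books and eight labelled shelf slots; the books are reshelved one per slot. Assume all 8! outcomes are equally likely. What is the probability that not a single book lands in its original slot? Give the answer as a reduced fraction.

2119/5760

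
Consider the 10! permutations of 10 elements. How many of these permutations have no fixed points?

The number of derangements of 10 is !10 = Σ_{k=0}^{10} (-1)^k·10!/k!
= 10! - 10!/1! + 10!/2! - 10!/3! + 10!/4! - 10!/5! + 10!/6! - 10!/7! + 10!/8! - 10!/9! + 10!/10!
= 3628800 - 3628800 + 1814400 - 604800 + 151200 - 30240 + 5040 - 720 + 90 - 10 + 1
= 1334961

1334961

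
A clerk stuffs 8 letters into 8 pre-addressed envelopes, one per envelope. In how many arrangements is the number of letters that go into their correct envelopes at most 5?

40291

Sum C(8,i)·!(8-i) for i = 0..5:
  i=0: C(8,0)·!8 = 1·14833 = 14833
  i=1: C(8,1)·!7 = 8·1854 = 14832
  i=2: C(8,2)·!6 = 28·265 = 7420
  i=3: C(8,3)·!5 = 56·44 = 2464
  i=4: C(8,4)·!4 = 70·9 = 630
  i=5: C(8,5)·!3 = 56·2 = 112
Total = 40291.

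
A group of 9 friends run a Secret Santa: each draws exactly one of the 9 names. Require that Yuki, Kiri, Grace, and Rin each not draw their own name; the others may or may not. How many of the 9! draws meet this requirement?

Inclusion-exclusion on the 4 forbidden self-matches:
Σ_{j=0}^{4} (-1)^j C(4,j)(9-j)!
= C(4,0)·9! - C(4,1)·8! + C(4,2)·7! - C(4,3)·6! + C(4,4)·5!
= 362880 - 161280 + 30240 - 2880 + 120
= 229080

229080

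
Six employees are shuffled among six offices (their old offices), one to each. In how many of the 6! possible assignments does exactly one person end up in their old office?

264

Choose which one of the 6 is fixed: C(6,1) = 6.
The other 5 form a derangement: !5 = 44.
Total: 6 × 44 = 264.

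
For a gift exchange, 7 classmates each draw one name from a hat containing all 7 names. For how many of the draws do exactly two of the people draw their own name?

Choose which 2 of the 7 are fixed: C(7,2) = 21.
The other 5 form a derangement: !5 = 44.
Total: 21 × 44 = 924.

924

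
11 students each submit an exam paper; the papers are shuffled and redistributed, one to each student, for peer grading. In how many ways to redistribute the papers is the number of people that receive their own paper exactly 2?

Pick the 2 fixed positions: C(11,2) = 55 ways.
The remaining 9 must be deranged: !9 = 133496.
Total: 55 × 133496 = 7342280.

7342280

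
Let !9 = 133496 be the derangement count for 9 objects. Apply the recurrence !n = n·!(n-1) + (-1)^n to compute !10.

1334961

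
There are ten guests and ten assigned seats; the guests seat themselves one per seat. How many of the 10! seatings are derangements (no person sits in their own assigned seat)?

1334961

Recurrence: !10 = 10·!9 + (-1)^10.
!10 = 10·133496 + 1 = 1334961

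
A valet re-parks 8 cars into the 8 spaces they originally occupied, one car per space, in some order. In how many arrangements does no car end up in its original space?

Use !n = n·!(n-1) + (-1)^n.
!8 = 8·1854 + 1 = 14833

14833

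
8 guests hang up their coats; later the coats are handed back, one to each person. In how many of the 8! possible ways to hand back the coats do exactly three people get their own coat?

2464

Pick the 3 fixed positions: C(8,3) = 56 ways.
The remaining 5 must be deranged: !5 = 44.
Total: 56 × 44 = 2464.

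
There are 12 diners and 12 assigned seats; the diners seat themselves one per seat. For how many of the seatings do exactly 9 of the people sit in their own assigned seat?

Choose which 9 of the 12 are fixed: C(12,9) = 220.
The remaining 3 must be deranged: !3 = 2.
Total: 220 × 2 = 440.

440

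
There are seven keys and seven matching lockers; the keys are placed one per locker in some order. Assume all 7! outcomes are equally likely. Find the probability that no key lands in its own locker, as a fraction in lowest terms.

Favorable outcomes: !7 = 1854.
Total outcomes: 7! = 5040.
Probability = 1854/5040 = 103/280.

103/280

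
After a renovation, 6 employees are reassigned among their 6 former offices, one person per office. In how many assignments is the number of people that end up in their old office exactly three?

40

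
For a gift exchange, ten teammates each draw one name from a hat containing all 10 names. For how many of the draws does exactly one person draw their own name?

1334960

Pick the single fixed position: C(10,1) = 10 ways.
The remaining 9 must be deranged: !9 = 133496.
Total: 10 × 133496 = 1334960.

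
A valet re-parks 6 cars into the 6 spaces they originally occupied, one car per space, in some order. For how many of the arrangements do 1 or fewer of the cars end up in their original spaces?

Sum C(6,i)·!(6-i) for i = 0..1:
  i=0: C(6,0)·!6 = 1·265 = 265
  i=1: C(6,1)·!5 = 6·44 = 264
Total = 529.

529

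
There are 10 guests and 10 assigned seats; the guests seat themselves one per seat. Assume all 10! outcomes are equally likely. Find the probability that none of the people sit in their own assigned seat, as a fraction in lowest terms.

Favorable outcomes: !10 = 1334961.
Total outcomes: 10! = 3628800.
Probability = 1334961/3628800 = 16481/44800.

16481/44800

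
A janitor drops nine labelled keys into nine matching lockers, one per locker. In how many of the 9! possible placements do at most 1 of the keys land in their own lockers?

Sum C(9,i)·!(9-i) for i = 0..1:
  i=0: C(9,0)·!9 = 1·133496 = 133496
  i=1: C(9,1)·!8 = 9·14833 = 133497
Total = 266993.

266993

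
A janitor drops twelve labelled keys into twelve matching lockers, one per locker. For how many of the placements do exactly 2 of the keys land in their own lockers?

88107426

Pick the 2 fixed positions: C(12,2) = 66 ways.
The remaining 10 must be deranged: !10 = 1334961.
Total: 66 × 1334961 = 88107426.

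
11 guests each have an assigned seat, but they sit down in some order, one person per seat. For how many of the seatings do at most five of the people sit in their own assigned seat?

39893116

Sum C(11,i)·!(11-i) for i = 0..5:
  i=0: C(11,0)·!11 = 1·14684570 = 14684570
  i=1: C(11,1)·!10 = 11·1334961 = 14684571
  i=2: C(11,2)·!9 = 55·133496 = 7342280
  i=3: C(11,3)·!8 = 165·14833 = 2447445
  i=4: C(11,4)·!7 = 330·1854 = 611820
  i=5: C(11,5)·!6 = 462·265 = 122430
Total = 39893116.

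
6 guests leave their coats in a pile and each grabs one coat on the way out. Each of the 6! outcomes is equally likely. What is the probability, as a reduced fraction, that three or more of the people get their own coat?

7/90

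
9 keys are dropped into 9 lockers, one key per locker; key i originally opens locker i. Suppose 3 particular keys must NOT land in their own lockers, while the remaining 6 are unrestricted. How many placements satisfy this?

Inclusion-exclusion on the 3 forbidden self-matches:
Σ_{j=0}^{3} (-1)^j C(3,j)(9-j)!
= C(3,0)·9! - C(3,1)·8! + C(3,2)·7! - C(3,3)·6!
= 362880 - 120960 + 15120 - 720
= 256320

256320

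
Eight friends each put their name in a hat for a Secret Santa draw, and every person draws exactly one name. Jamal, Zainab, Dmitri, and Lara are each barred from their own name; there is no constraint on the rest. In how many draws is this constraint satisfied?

24024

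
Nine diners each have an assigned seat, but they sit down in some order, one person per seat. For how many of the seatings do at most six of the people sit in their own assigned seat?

362843

Sum C(9,i)·!(9-i) for i = 0..6:
  i=0: C(9,0)·!9 = 1·133496 = 133496
  i=1: C(9,1)·!8 = 9·14833 = 133497
  i=2: C(9,2)·!7 = 36·1854 = 66744
  i=3: C(9,3)·!6 = 84·265 = 22260
  i=4: C(9,4)·!5 = 126·44 = 5544
  i=5: C(9,5)·!4 = 126·9 = 1134
  i=6: C(9,6)·!3 = 84·2 = 168
Total = 362843.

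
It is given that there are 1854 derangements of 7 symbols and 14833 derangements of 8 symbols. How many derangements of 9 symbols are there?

133496

D_9 = (9-1)·(D_8 + D_7) = 8·(14833 + 1854) = 8·16687 = 133496.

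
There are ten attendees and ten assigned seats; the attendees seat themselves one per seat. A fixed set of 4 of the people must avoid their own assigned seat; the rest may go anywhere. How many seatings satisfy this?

2399760

Inclusion-exclusion on the 4 forbidden self-matches:
Σ_{j=0}^{4} (-1)^j C(4,j)(10-j)!
= C(4,0)·10! - C(4,1)·9! + C(4,2)·8! - C(4,3)·7! + C(4,4)·6!
= 3628800 - 1451520 + 241920 - 20160 + 720
= 2399760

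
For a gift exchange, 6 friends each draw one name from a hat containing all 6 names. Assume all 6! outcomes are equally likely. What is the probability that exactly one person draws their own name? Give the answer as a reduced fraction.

Favorable outcomes: C(6,1)·!5 = 6·44 = 264.
Total outcomes: 6! = 720.
Probability = 264/720 = 11/30.

11/30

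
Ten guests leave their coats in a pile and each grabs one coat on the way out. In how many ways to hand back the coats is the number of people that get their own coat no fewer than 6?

2176

# with exactly i fixed is C(10,i)·!(10-i); sum over i=6..10:
  i=6: C(10,6)·!4 = 210·9 = 1890
  i=7: C(10,7)·!3 = 120·2 = 240
  i=8: C(10,8)·!2 = 45·1 = 45
  i=9: C(10,9)·!1 = 10·0 = 0
  i=10: C(10,10)·!0 = 1·1 = 1
Total = 2176.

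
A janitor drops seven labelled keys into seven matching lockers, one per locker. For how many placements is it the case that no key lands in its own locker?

1854

Recurrence: !7 = 6·(!6 + !5).
!7 = 6·(265 + 44) = 6·309 = 1854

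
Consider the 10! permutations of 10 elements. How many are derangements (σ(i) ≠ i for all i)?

1334961

The subfactorial !10 = [10!/e] (nearest integer).
10! = 3628800, and 3628800/e ≈ 1334960.92, so !10 = 1334961.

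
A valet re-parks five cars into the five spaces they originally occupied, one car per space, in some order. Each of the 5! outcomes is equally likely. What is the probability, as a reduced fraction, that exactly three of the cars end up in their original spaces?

1/12

Favorable outcomes: C(5,3)·!2 = 10·1 = 10.
Total outcomes: 5! = 120.
Probability = 10/120 = 1/12.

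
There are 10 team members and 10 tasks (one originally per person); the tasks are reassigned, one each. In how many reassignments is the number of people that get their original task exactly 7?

Pick the 7 fixed positions: C(10,7) = 120 ways.
The other 3 form a derangement: !3 = 2.
Total: 120 × 2 = 240.

240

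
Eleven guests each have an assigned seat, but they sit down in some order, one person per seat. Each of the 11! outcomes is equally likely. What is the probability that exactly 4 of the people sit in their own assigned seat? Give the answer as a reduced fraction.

103/6720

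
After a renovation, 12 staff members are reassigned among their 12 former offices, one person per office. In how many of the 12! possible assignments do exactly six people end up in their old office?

244860

Pick the 6 fixed positions: C(12,6) = 924 ways.
The other 6 form a derangement: !6 = 265.
Total: 924 × 265 = 244860.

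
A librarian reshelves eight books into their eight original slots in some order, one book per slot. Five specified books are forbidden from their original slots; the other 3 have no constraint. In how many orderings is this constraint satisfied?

Inclusion-exclusion on the 5 forbidden self-matches:
Σ_{j=0}^{5} (-1)^j C(5,j)(8-j)!
= C(5,0)·8! - C(5,1)·7! + C(5,2)·6! - C(5,3)·5! + C(5,4)·4! - C(5,5)·3!
= 40320 - 25200 + 7200 - 1200 + 120 - 6
= 21234

21234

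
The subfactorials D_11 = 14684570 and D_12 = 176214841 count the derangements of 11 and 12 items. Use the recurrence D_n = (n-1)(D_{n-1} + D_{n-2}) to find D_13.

D_13 = (13-1)·(D_12 + D_11) = 12·(176214841 + 14684570) = 12·190899411 = 2290792932.

2290792932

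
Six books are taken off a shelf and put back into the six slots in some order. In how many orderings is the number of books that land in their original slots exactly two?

135

Pick the 2 fixed positions: C(6,2) = 15 ways.
The remaining 4 must be deranged: !4 = 9.
Total: 15 × 9 = 135.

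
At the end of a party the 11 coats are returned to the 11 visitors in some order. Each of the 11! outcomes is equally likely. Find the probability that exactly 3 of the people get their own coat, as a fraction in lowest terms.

2119/34560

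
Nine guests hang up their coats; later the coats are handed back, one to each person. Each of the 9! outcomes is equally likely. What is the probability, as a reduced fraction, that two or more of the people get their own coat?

95887/362880

Favorable outcomes: Σ_{i≥2} C(9,i)·!(9-i) = 36·1854 + 84·265 + 126·44 + 126·9 + 84·2 + 36·1 + 9·0 + 1·1 = 95887.
Total outcomes: 9! = 362880.
Probability = 95887/362880 = 95887/362880.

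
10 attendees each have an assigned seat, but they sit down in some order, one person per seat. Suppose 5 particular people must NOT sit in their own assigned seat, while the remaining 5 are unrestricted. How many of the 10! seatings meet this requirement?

2170680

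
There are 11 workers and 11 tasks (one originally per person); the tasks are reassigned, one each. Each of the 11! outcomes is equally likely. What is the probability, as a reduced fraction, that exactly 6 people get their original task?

Favorable outcomes: C(11,6)·!5 = 462·44 = 20328.
Total outcomes: 11! = 39916800.
Probability = 20328/39916800 = 11/21600.

11/21600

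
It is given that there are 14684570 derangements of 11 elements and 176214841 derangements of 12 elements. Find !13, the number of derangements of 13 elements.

!13 = (13-1)·(!12 + !11) = 12·(176214841 + 14684570) = 12·190899411 = 2290792932.

2290792932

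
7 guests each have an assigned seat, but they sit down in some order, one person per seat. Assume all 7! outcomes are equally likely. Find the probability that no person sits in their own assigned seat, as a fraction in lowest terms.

103/280

Favorable outcomes: !7 = 1854.
Total outcomes: 7! = 5040.
Probability = 1854/5040 = 103/280.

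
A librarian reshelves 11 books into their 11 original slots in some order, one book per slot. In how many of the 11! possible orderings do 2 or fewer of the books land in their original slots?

36711421

# with exactly i fixed is C(11,i)·!(11-i); sum over i=0..2:
  i=0: C(11,0)·!11 = 1·14684570 = 14684570
  i=1: C(11,1)·!10 = 11·1334961 = 14684571
  i=2: C(11,2)·!9 = 55·133496 = 7342280
Total = 36711421.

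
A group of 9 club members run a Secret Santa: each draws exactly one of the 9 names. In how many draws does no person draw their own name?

Use !n = n·!(n-1) + (-1)^n.
!9 = 9·14833 - 1 = 133496

133496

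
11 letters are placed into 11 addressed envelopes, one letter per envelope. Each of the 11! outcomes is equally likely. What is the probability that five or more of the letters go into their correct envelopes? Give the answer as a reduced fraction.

73057/19958400

Favorable outcomes: Σ_{i≥5} C(11,i)·!(11-i) = 462·265 + 462·44 + 330·9 + 165·2 + 55·1 + 11·0 + 1·1 = 146114.
Total outcomes: 11! = 39916800.
Probability = 146114/39916800 = 73057/19958400.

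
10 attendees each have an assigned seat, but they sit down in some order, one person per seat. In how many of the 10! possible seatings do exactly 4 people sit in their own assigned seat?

55650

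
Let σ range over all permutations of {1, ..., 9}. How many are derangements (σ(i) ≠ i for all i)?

133496

The number of derangements of 9 is !9 = Σ_{k=0}^{9} (-1)^k·9!/k!
= 9! - 9!/1! + 9!/2! - 9!/3! + 9!/4! - 9!/5! + 9!/6! - 9!/7! + 9!/8! - 9!/9!
= 362880 - 362880 + 181440 - 60480 + 15120 - 3024 + 504 - 72 + 9 - 1
= 133496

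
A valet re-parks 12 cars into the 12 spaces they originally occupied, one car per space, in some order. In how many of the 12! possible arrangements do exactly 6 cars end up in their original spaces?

244860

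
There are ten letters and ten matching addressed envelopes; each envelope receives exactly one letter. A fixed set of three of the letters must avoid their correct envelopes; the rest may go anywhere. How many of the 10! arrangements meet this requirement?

Let A_j be the event that the j-th constrained one is fixed. By inclusion-exclusion over the 3 events:
Σ_{j=0}^{3} (-1)^j C(3,j)(10-j)!
= C(3,0)·10! - C(3,1)·9! + C(3,2)·8! - C(3,3)·7!
= 3628800 - 1088640 + 120960 - 5040
= 2656080

2656080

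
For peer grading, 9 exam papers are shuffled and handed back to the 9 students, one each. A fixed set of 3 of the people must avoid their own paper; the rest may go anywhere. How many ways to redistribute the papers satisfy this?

256320

Inclusion-exclusion on the 3 forbidden self-matches:
Σ_{j=0}^{3} (-1)^j C(3,j)(9-j)!
= C(3,0)·9! - C(3,1)·8! + C(3,2)·7! - C(3,3)·6!
= 362880 - 120960 + 15120 - 720
= 256320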